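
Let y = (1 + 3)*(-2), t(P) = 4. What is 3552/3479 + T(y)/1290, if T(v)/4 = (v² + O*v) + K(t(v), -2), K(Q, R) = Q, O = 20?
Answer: 1650904/2243955 ≈ 0.73571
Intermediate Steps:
y = -8 (y = 4*(-2) = -8)
T(v) = 16 + 4*v² + 80*v (T(v) = 4*((v² + 20*v) + 4) = 4*(4 + v² + 20*v) = 16 + 4*v² + 80*v)
3552/3479 + T(y)/1290 = 3552/3479 + (16 + 4*(-8)² + 80*(-8))/1290 = 3552*(1/3479) + (16 + 4*64 - 640)*(1/1290) = 3552/3479 + (16 + 256 - 640)*(1/1290) = 3552/3479 - 368*1/1290 = 3552/3479 - 184/645 = 1650904/2243955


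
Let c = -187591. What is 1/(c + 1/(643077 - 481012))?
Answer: -162065/30401935414 ≈ -5.3307e-6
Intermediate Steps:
1/(c + 1/(643077 - 481012)) = 1/(-187591 + 1/(643077 - 481012)) = 1/(-187591 + 1/162065) = 1/(-30401935414/162065) = -162065/30401935414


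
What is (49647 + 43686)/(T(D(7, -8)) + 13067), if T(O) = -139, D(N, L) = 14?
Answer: 93333/12928 ≈ 7.2194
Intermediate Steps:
(49647 + 43686)/(T(D(7, -8)) + 13067) = (49647 + 43686)/(-139 + 13067) = 93333/12928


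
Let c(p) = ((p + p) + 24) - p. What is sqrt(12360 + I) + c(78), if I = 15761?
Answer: 102 + sqrt(28121) ≈ 269.69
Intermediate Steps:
c(p) = 24 + p (c(p) = (2*p + 24) - p = (24 + 2*p) - p = 24 + p)
sqrt(12360 + I) + c(78) = sqrt(12360 + 15761) + (24 + 78) = sqrt(28121) + 102 = 102 + sqrt(28121)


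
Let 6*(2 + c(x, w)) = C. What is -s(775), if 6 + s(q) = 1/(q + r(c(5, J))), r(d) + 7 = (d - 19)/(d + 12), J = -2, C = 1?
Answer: 280277/46723 ≈ 5.9987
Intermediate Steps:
c(x, w) = -11/6 (c(x, w) = -2 + (1/6)*1 = -2 + 1/6 = -11/6)
r(d) = -7 + (-19 + d)/(12 + d) (r(d) = -7 + (d - 19)/(d + 12) = -7 + (-19 + d)/(12 + d))
s(q) = -6 + 1/(-552/61 + q) (s(q) = -6 + 1/(q + (-103 - 6*(-11/6))/(12 - 11/6)) = -6 + 1/(q + (-103 + 11)/(61/6)) = -6 + 1/(q + (6/61)*(-92)) = -6 + 1/(q - 552/61) = -6 + 1/(-552/61 + q))
-s(775) = -(3373 - 366*775)/(-552 + 61*775) = -(3373 - 283650)/(-552 + 47275) = -(-280277)/46723 = -1*(-280277/46723) = 280277/46723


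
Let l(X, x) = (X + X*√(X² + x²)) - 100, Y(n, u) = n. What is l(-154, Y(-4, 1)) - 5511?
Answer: -5765 - 308*√5933 ≈ -29489.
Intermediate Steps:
l(X, x) = -100 + X + X*√(X² + x²)
l(-154, Y(-4, 1)) - 5511 = (-100 - 154 - 154*√((-154)² + (-4)²)) - 5511 = (-100 - 154 - 154*√(23716 + 16)) - 5511 = (-100 - 154 - 308*√5933) - 5511 = (-254 - 308*√5933) - 5511 = -5765 - 308*√5933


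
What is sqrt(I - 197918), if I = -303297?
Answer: I*sqrt(501215) ≈ 707.97*I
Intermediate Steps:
sqrt(I - 197918) = sqrt(-303297 - 197918) = sqrt(-501215) = I*sqrt(501215)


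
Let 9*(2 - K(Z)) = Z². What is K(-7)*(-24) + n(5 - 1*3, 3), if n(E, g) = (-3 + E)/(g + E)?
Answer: 1237/15 ≈ 82.467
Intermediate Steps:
n(E, g) = (-3 + E)/(E + g)
K(Z) = 2 - Z²/9
K(-7)*(-24) + n(5 - 1*3, 3) = (2 - ⅑*(-7)²)*(-24) + (-3 + (5 - 1*3))/((5 - 1*3) + 3) = (2 - ⅑*49)*(-24) + (-3 + (5 - 3))/((5 - 3) + 3) = (2 - 49/9)*(-24) + (-3 + 2)/(2 + 3) = -31/9*(-24) - 1/5 = 248/3 + (⅕)*(-1) = 248/3 - ⅕ = 1237/15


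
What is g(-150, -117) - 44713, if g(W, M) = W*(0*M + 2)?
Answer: -45013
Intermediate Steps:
g(W, M) = 2*W (g(W, M) = W*(0 + 2) = W*2 = 2*W)
g(-150, -117) - 44713 = 2*(-150) - 44713 = -300 - 44713 = -45013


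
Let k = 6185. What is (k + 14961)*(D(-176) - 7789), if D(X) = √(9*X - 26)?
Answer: -164706194 + 21146*I*√1610 ≈ -1.6471e+8 + 8.4848e+5*I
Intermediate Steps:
D(X) = √(-26 + 9*X)
(k + 14961)*(D(-176) - 7789) = (6185 + 14961)*(√(-26 + 9*(-176)) - 7789) = 21146*(√(-26 - 1584) - 7789) = 21146*(√(-1610) - 7789) = 21146*(I*√1610 - 7789) = 21146*(-7789 + I*√1610) = -164706194 + 21146*I*√1610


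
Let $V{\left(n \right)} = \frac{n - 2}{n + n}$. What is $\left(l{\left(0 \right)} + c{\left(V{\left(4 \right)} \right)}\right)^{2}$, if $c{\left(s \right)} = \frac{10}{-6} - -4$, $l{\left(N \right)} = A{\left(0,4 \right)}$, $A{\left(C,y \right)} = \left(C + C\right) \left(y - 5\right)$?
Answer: $\frac{49}{9} \approx 5.4444$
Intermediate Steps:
$A{\left(C,y \right)} = 2 C \left(-5 + y\right)$
$V{\left(n \right)} = \frac{-2 + n}{2 n}$
$l{\left(N \right)} = 0$ ($l{\left(N \right)} = 2 \cdot 0 \left(-5 + 4\right) = 2 \cdot 0 \left(-1\right) = 0$)
$c{\left(s \right)} = \frac{7}{3}$ ($c{\left(s \right)} = 10 \left(- \frac{1}{6}\right) + 4 = - \frac{5}{3} + 4 = \frac{7}{3}$)
$\left(l{\left(0 \right)} + c{\left(V{\left(4 \right)} \right)}\right)^{2} = \left(0 + \frac{7}{3}\right)^{2} = \left(\frac{7}{3}\right)^{2} = \frac{49}{9}$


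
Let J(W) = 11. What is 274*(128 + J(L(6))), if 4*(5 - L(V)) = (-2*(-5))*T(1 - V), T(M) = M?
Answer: 38086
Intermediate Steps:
L(V) = 5/2 + 5*V/2 (L(V) = 5 - (-2*(-5))*(1 - V)/4 = 5 - 5*(1 - V)/2 = 5 - (10 - 10*V)/4 = 5 + (-5/2 + 5*V/2) = 5/2 + 5*V/2)
274*(128 + J(L(6))) = 274*(128 + 11) = 274*139 = 38086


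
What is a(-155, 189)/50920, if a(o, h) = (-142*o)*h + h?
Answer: 4160079/50920 ≈ 81.698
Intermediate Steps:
a(o, h) = h - 142*h*o (a(o, h) = -142*h*o + h = h - 142*h*o)
a(-155, 189)/50920 = (189*(1 - 142*(-155)))/50920 = (189*(1 + 22010))*(1/50920) = (189*22011)*(1/50920) = 4160079*(1/50920) = 4160079/50920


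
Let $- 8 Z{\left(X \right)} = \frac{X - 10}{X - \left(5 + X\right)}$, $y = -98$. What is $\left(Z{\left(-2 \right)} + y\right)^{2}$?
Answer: $\frac{966289}{100} \approx 9662.9$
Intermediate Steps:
$Z{\left(X \right)} = - \frac{1}{4} + \frac{X}{40}$ ($Z{\left(X \right)} = - \frac{\left(X - 10\right) \frac{1}{X - \left(5 + X\right)}}{8} = - \frac{\left(-10 + X\right) \frac{1}{-5}}{8} = - \frac{\left(-10 + X\right) \left(- \frac{1}{5}\right)}{8} = - \frac{2 - \frac{X}{5}}{8} = - \frac{1}{4} + \frac{X}{40}$)
$\left(Z{\left(-2 \right)} + y\right)^{2} = \left(\left(- \frac{1}{4} + \frac{1}{40} \left(-2\right)\right) - 98\right)^{2} = \left(\left(- \frac{1}{4} - \frac{1}{20}\right) - 98\right)^{2} = \left(- \frac{3}{10} - 98\right)^{2} = \left(- \frac{983}{10}\right)^{2} = \frac{966289}{100}$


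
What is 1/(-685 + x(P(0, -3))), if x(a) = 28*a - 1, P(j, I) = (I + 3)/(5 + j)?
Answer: -1/686 ≈ -0.0014577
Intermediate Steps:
P(j, I) = (3 + I)/(5 + j)
x(a) = -1 + 28*a
1/(-685 + x(P(0, -3))) = 1/(-685 + (-1 + 28*((3 - 3)/(5 + 0)))) = 1/(-685 + (-1 + 28*(0/5))) = 1/(-685 + (-1 + 28*((⅕)*0))) = 1/(-685 + (-1 + 28*0)) = 1/(-685 + (-1 + 0)) = 1/(-685 - 1) = 1/(-686) = -1/686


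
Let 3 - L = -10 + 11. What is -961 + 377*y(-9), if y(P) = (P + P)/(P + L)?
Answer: 59/7 ≈ 8.4286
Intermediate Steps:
L = 2 (L = 3 - (-10 + 11) = 3 - 1*1 = 3 - 1 = 2)
y(P) = 2*P/(2 + P) (y(P) = (P + P)/(P + 2) = (2*P)/(2 + P) = 2*P/(2 + P))
-961 + 377*y(-9) = -961 + 377*(2*(-9)/(2 - 9)) = -961 + 377*(2*(-9)/(-7)) = -961 + 377*(2*(-9)*(-1/7)) = -961 + 377*(18/7) = -961 + 6786/7 = 59/7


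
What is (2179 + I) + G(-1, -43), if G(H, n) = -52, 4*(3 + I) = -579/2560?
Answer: 21749181/10240 ≈ 2123.9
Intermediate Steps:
I = -31299/10240 (I = -3 + (-579/2560)/4 = -3 + (-579*1/2560)/4 = -3 + (¼)*(-579/2560) = -3 - 579/10240 = -31299/10240 ≈ -3.0565)
(2179 + I) + G(-1, -43) = (2179 - 31299/10240) - 52 = 22281661/10240 - 52 = 21749181/10240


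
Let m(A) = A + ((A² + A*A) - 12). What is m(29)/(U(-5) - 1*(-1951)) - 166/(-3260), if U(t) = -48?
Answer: 2927319/3101890 ≈ 0.94372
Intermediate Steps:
m(A) = -12 + A + 2*A² (m(A) = A + ((A² + A²) - 12) = A + (2*A² - 12) = A + (-12 + 2*A²) = -12 + A + 2*A²)
m(29)/(U(-5) - 1*(-1951)) - 166/(-3260) = (-12 + 29 + 2*29²)/(-48 - 1*(-1951)) - 166/(-3260) = (-12 + 29 + 2*841)/(-48 + 1951) - 166*(-1/3260) = (-12 + 29 + 1682)/1903 + 83/1630 = 1699*(1/1903) + 83/1630 = 1699/1903 + 83/1630 = 2927319/3101890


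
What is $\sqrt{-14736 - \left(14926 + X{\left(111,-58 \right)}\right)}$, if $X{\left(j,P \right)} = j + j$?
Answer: $2 i \sqrt{7471} \approx 172.87 i$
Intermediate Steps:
$X{\left(j,P \right)} = 2 j$
$\sqrt{-14736 - \left(14926 + X{\left(111,-58 \right)}\right)} = \sqrt{-14736 - \left(14926 + 222\right)} = \sqrt{-14736 - 15148} = \sqrt{-29884} = 2 i \sqrt{7471}$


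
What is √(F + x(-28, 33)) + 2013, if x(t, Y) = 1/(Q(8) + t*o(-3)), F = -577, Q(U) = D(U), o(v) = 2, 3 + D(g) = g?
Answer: 2013 + 2*I*√375207/51 ≈ 2013.0 + 24.021*I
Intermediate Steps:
D(g) = -3 + g
Q(U) = -3 + U
x(t, Y) = 1/(5 + 2*t) (x(t, Y) = 1/((-3 + 8) + t*2) = 1/(5 + 2*t))
√(F + x(-28, 33)) + 2013 = √(-577 + 1/(5 + 2*(-28))) + 2013 = √(-577 + 1/(5 - 56)) + 2013 = √(-577 + 1/(-51)) + 2013 = √(-577 - 1/51) + 2013 = √(-29428/51) + 2013 = 2*I*√375207/51 + 2013 = 2013 + 2*I*√375207/51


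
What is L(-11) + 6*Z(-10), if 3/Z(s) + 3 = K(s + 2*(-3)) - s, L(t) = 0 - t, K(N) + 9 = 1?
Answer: -7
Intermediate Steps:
K(N) = -8 (K(N) = -9 + 1 = -8)
L(t) = -t
Z(s) = 3/(-11 - s) (Z(s) = 3/(-3 + (-8 - s)) = 3/(-11 - s))
L(-11) + 6*Z(-10) = -1*(-11) + 6*(-3/(11 - 10)) = 11 + 6*(-3/1) = 11 + 6*(-3*1) = 11 + 6*(-3) = 11 - 18 = -7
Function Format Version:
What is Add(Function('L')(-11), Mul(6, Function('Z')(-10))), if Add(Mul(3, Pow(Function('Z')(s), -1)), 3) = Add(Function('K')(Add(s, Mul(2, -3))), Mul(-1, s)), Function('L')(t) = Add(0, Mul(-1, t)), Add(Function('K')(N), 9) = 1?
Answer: -7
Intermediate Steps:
Function('K')(N) = -8 (Function('K')(N) = Add(-9, 1) = -8)
Function('L')(t) = Mul(-1, t)
Function('Z')(s) = Mul(3, Pow(Add(-11, Mul(-1, s)), -1)) (Function('Z')(s) = Mul(3, Pow(Add(-3, Add(-8, Mul(-1, s))), -1)) = Mul(3, Pow(Add(-11, Mul(-1, s)), -1)))
Add(Function('L')(-11), Mul(6, Function('Z')(-10))) = Add(Mul(-1, -11), Mul(6, Mul(-3, Pow(Add(11, -10), -1)))) = Add(11, Mul(6, Mul(-3, Pow(1, -1)))) = Add(11, Mul(6, Mul(-3, 1))) = Add(11, Mul(6, -3)) = Add(11, -18) = -7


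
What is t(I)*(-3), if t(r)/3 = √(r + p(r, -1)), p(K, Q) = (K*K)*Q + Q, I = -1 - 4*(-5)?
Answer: -63*I*√7 ≈ -166.68*I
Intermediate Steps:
I = 19 (I = -1 + 20 = 19)
p(K, Q) = Q + Q*K² (p(K, Q) = K²*Q + Q = Q*K² + Q = Q + Q*K²)
t(r) = 3*√(-1 + r - r²) (t(r) = 3*√(r - (1 + r²)) = 3*√(r + (-1 - r²)) = 3*√(-1 + r - r²))
t(I)*(-3) = (3*√(-1 + 19 - 1*19²))*(-3) = (3*√(-1 + 19 - 1*361))*(-3) = (3*√(-1 + 19 - 361))*(-3) = (3*√(-343))*(-3) = (3*(7*I*√7))*(-3) = (21*I*√7)*(-3) = -63*I*√7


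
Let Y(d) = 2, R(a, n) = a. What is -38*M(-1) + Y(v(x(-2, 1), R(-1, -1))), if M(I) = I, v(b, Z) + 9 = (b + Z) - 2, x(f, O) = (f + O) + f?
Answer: 40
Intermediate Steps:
x(f, O) = O + 2*f (x(f, O) = (O + f) + f = O + 2*f)
v(b, Z) = -11 + Z + b (v(b, Z) = -9 + ((b + Z) - 2) = -9 + ((Z + b) - 2) = -9 + (-2 + Z + b) = -11 + Z + b)
-38*M(-1) + Y(v(x(-2, 1), R(-1, -1))) = -38*(-1) + 2 = 38 + 2 = 40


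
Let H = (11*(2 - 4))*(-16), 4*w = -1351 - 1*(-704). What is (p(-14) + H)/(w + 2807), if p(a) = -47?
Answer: 1220/10581 ≈ 0.11530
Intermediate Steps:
w = -647/4 (w = (-1351 - 1*(-704))/4 = (-1351 + 704)/4 = (¼)*(-647) = -647/4 ≈ -161.75)
H = 352 (H = (11*(-2))*(-16) = -22*(-16) = 352)
(p(-14) + H)/(w + 2807) = (-47 + 352)/(-647/4 + 2807) = 305/(10581/4) = 305*(4/10581) = 1220/10581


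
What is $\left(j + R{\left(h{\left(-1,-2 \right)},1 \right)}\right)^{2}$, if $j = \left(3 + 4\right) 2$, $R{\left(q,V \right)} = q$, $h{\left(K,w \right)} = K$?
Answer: $169$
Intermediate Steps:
$j = 14$ ($j = 7 \cdot 2 = 14$)
$\left(j + R{\left(h{\left(-1,-2 \right)},1 \right)}\right)^{2} = \left(14 - 1\right)^{2} = 13^{2} = 169$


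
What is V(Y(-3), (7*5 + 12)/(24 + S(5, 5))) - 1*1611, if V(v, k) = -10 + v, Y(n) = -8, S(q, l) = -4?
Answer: -1629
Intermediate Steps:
V(Y(-3), (7*5 + 12)/(24 + S(5, 5))) - 1*1611 = (-10 - 8) - 1*1611 = -18 - 1611 = -1629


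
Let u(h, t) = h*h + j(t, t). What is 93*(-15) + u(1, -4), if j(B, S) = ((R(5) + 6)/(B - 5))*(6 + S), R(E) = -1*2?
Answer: -12554/9 ≈ -1394.9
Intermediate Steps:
R(E) = -2
j(B, S) = 4*(6 + S)/(-5 + B) (j(B, S) = ((-2 + 6)/(B - 5))*(6 + S) = (4/(-5 + B))*(6 + S) = 4*(6 + S)/(-5 + B))
u(h, t) = h² + 4*(6 + t)/(-5 + t) (u(h, t) = h*h + 4*(6 + t)/(-5 + t) = h² + 4*(6 + t)/(-5 + t))
93*(-15) + u(1, -4) = 93*(-15) + (24 + 4*(-4) + 1²*(-5 - 4))/(-5 - 4) = -1395 + (24 - 16 + 1*(-9))/(-9) = -1395 - (24 - 16 - 9)/9 = -1395 - ⅑*(-1) = -1395 + ⅑ = -12554/9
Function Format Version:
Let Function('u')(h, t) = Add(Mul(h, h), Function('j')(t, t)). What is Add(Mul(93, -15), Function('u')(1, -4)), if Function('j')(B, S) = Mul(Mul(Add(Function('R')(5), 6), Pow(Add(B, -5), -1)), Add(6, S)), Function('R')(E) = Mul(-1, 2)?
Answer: Rational(-12554, 9) ≈ -1394.9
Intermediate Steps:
Function('R')(E) = -2
Function('j')(B, S) = Mul(4, Pow(Add(-5, B), -1), Add(6, S)) (Function('j')(B, S) = Mul(Mul(Add(-2, 6), Pow(Add(B, -5), -1)), Add(6, S)) = Mul(Mul(4, Pow(Add(-5, B), -1)), Add(6, S)) = Mul(4, Pow(Add(-5, B), -1), Add(6, S)))
Function('u')(h, t) = Add(Pow(h, 2), Mul(4, Pow(Add(-5, t), -1), Add(6, t))) (Function('u')(h, t) = Add(Mul(h, h), Mul(4, Pow(Add(-5, t), -1), Add(6, t))) = Add(Pow(h, 2), Mul(4, Pow(Add(-5, t), -1), Add(6, t))))
Add(Mul(93, -15), Function('u')(1, -4)) = Add(Mul(93, -15), Mul(Pow(Add(-5, -4), -1), Add(24, Mul(4, -4), Mul(Pow(1, 2), Add(-5, -4))))) = Add(-1395, Mul(Pow(-9, -1), Add(24, -16, Mul(1, -9)))) = Add(-1395, Mul(Rational(-1, 9), Add(24, -16, -9))) = Add(-1395, Mul(Rational(-1, 9), -1)) = Add(-1395, Rational(1, 9)) = Rational(-12554, 9)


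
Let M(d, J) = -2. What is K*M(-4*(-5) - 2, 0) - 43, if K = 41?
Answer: -125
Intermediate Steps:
K*M(-4*(-5) - 2, 0) - 43 = 41*(-2) - 43 = -82 - 43 = -125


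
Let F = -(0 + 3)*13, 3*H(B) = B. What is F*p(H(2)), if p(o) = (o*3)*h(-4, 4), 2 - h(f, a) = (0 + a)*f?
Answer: -1404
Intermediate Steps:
H(B) = B/3
h(f, a) = 2 - a*f (h(f, a) = 2 - (0 + a)*f = 2 - a*f)
F = -39 (F = -1*3*13 = -3*13 = -39)
p(o) = 54*o (p(o) = (o*3)*(2 - 1*4*(-4)) = (3*o)*(2 + 16) = (3*o)*18 = 54*o)
F*p(H(2)) = -2106*(⅓)*2 = -2106*2/3 = -39*36 = -1404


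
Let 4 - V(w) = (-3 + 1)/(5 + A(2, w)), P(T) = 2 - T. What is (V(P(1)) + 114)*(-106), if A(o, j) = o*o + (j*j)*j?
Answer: -62646/5 ≈ -12529.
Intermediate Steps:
A(o, j) = j³ + o² (A(o, j) = o² + j²*j = o² + j³ = j³ + o²)
V(w) = 4 + 2/(9 + w³) (V(w) = 4 - (-3 + 1)/(5 + (w³ + 2²)) = 4 - (-2)/(5 + (w³ + 4)) = 4 - (-2)/(5 + (4 + w³)) = 4 - (-2)/(9 + w³) = 4 + 2/(9 + w³))
(V(P(1)) + 114)*(-106) = (2*(19 + 2*(2 - 1*1)³)/(9 + (2 - 1*1)³) + 114)*(-106) = (2*(19 + 2*(2 - 1)³)/(9 + (2 - 1)³) + 114)*(-106) = (2*(19 + 2*1³)/(9 + 1³) + 114)*(-106) = (2*(19 + 2*1)/(9 + 1) + 114)*(-106) = (2*(19 + 2)/10 + 114)*(-106) = (2*(⅒)*21 + 114)*(-106) = (21/5 + 114)*(-106) = (591/5)*(-106) = -62646/5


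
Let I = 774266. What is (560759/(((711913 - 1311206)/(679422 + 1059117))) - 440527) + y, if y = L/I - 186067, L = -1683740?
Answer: -522790633092094929/232006096969 ≈ -2.2533e+6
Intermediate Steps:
y = -72033517781/387133 (y = -1683740/774266 - 186067 = -1683740*1/774266 - 186067 = -841870/387133 - 186067 = -72033517781/387133 ≈ -1.8607e+5)
(560759/(((711913 - 1311206)/(679422 + 1059117))) - 440527) + y = (560759/(((711913 - 1311206)/(679422 + 1059117))) - 440527) - 72033517781/387133 = (560759/((-599293/1738539)) - 440527) - 72033517781/387133 = (560759/((-599293*1/1738539)) - 440527) - 72033517781/387133 = (560759/(-599293/1738539) - 440527) - 72033517781/387133 = (560759*(-1738539/599293) - 440527) - 72033517781/387133 = (-974901391101/599293 - 440527) - 72033517781/387133 = -1238906138512/599293 - 72033517781/387133 = -522790633092094929/232006096969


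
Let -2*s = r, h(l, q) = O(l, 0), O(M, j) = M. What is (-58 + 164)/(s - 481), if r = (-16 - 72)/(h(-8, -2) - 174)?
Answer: -9646/43793 ≈ -0.22026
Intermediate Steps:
h(l, q) = l
r = 44/91 (r = (-16 - 72)/(-8 - 174) = -88/(-182) = -88*(-1/182) = 44/91 ≈ 0.48352)
s = -22/91 (s = -½*44/91 = -22/91 ≈ -0.24176)
(-58 + 164)/(s - 481) = (-58 + 164)/(-22/91 - 481) = 106/(-43793/91) = 106*(-91/43793) = -9646/43793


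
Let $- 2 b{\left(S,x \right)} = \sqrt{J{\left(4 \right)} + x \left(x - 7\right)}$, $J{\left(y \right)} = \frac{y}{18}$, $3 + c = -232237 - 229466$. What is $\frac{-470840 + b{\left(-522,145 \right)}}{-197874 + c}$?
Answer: $\frac{23542}{32979} + \frac{\sqrt{45023}}{1978740} \approx 0.71396$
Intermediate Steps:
$c = -461706$ ($c = -3 - 461703 = -461706$)
$J{\left(y \right)} = \frac{y}{18}$ ($J{\left(y \right)} = y \frac{1}{18} = \frac{y}{18}$)
$b{\left(S,x \right)} = - \frac{\sqrt{\frac{2}{9} + x \left(-7 + x\right)}}{2}$ ($b{\left(S,x \right)} = - \frac{\sqrt{\frac{1}{18} \cdot 4 + x \left(x - 7\right)}}{2} = - \frac{\sqrt{\frac{2}{9} + x \left(-7 + x\right)}}{2}$)
$\frac{-470840 + b{\left(-522,145 \right)}}{-197874 + c} = \frac{-470840 - \frac{\sqrt{2 - 9135 + 9 \cdot 145^{2}}}{6}}{-197874 - 461706} = \frac{-470840 - \frac{\sqrt{2 - 9135 + 9 \cdot 21025}}{6}}{-659580} = \left(-470840 - \frac{\sqrt{2 - 9135 + 189225}}{6}\right) \left(- \frac{1}{659580}\right) = \left(-470840 - \frac{\sqrt{180092}}{6}\right) \left(- \frac{1}{659580}\right) = \left(-470840 - \frac{2 \sqrt{45023}}{6}\right) \left(- \frac{1}{659580}\right) = \left(-470840 - \frac{\sqrt{45023}}{3}\right) \left(- \frac{1}{659580}\right) = \frac{23542}{32979} + \frac{\sqrt{45023}}{1978740}$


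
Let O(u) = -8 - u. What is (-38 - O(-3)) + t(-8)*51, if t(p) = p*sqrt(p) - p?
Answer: 375 - 816*I*sqrt(2) ≈ 375.0 - 1154.0*I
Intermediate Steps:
t(p) = p**(3/2) - p
(-38 - O(-3)) + t(-8)*51 = (-38 - (-8 - 1*(-3))) + ((-8)**(3/2) - 1*(-8))*51 = (-38 - (-8 + 3)) + (-16*I*sqrt(2) + 8)*51 = (-38 - 1*(-5)) + (8 - 16*I*sqrt(2))*51 = (-38 + 5) + (408 - 816*I*sqrt(2)) = -33 + (408 - 816*I*sqrt(2)) = 375 - 816*I*sqrt(2)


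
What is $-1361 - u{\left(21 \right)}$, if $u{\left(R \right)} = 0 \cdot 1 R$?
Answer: $-1361$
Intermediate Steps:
$u{\left(R \right)} = 0$ ($u{\left(R \right)} = 0 R = 0$)
$-1361 - u{\left(21 \right)} = -1361 - 0 = -1361 + 0 = -1361$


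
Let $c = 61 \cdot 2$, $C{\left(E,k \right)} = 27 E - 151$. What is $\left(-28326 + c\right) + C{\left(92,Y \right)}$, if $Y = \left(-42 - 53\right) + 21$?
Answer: $-25871$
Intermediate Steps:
$Y = -74$ ($Y = -95 + 21 = -74$)
$C{\left(E,k \right)} = -151 + 27 E$
$c = 122$
$\left(-28326 + c\right) + C{\left(92,Y \right)} = \left(-28326 + 122\right) + \left(-151 + 27 \cdot 92\right) = -28204 + \left(-151 + 2484\right) = -28204 + 2333 = -25871$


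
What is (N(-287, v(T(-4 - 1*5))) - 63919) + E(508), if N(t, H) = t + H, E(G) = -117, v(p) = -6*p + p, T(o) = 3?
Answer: -64338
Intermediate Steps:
v(p) = -5*p
N(t, H) = H + t
(N(-287, v(T(-4 - 1*5))) - 63919) + E(508) = ((-5*3 - 287) - 63919) - 117 = ((-15 - 287) - 63919) - 117 = (-302 - 63919) - 117 = -64221 - 117 = -64338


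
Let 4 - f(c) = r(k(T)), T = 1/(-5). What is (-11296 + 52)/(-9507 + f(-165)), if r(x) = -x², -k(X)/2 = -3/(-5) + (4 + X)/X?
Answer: 281100/203719 ≈ 1.3798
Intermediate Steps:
T = -⅕ ≈ -0.20000
k(X) = -6/5 - 2*(4 + X)/X (k(X) = -2*(-3/(-5) + (4 + X)/X) = -2*(-3*(-⅕) + (4 + X)/X) = -2*(⅗ + (4 + X)/X) = -6/5 - 2*(4 + X)/X)
f(c) = 33956/25 (f(c) = 4 - (-1)*(-16/5 - 8/(-⅕))² = 4 - (-1)*(-16/5 - 8*(-5))² = 4 - (-1)*(-16/5 + 40)² = 4 - (-1)*(184/5)² = 4 - (-1)*33856/25 = 4 - 1*(-33856/25) = 4 + 33856/25 = 33956/25)
(-11296 + 52)/(-9507 + f(-165)) = (-11296 + 52)/(-9507 + 33956/25) = -11244/(-203719/25) = -11244*(-25/203719) = 281100/203719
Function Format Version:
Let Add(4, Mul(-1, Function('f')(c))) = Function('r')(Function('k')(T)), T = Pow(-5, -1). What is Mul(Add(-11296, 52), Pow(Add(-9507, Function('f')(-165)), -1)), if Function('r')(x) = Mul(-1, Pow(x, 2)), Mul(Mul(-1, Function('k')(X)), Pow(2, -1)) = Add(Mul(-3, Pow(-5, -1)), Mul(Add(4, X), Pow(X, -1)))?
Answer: Rational(281100, 203719) ≈ 1.3798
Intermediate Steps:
T = Rational(-1, 5) ≈ -0.20000
Function('k')(X) = Add(Rational(-6, 5), Mul(-2, Pow(X, -1), Add(4, X))) (Function('k')(X) = Mul(-2, Add(Mul(-3, Pow(-5, -1)), Mul(Add(4, X), Pow(X, -1)))) = Mul(-2, Add(Mul(-3, Rational(-1, 5)), Mul(Pow(X, -1), Add(4, X)))) = Mul(-2, Add(Rational(3, 5), Mul(Pow(X, -1), Add(4, X)))) = Add(Rational(-6, 5), Mul(-2, Pow(X, -1), Add(4, X))))
Function('f')(c) = Rational(33956, 25) (Function('f')(c) = Add(4, Mul(-1, Mul(-1, Pow(Add(Rational(-16, 5), Mul(-8, Pow(Rational(-1, 5), -1))), 2)))) = Add(4, Mul(-1, Mul(-1, Pow(Add(Rational(-16, 5), Mul(-8, -5)), 2)))) = Add(4, Mul(-1, Mul(-1, Pow(Add(Rational(-16, 5), 40), 2)))) = Add(4, Mul(-1, Mul(-1, Pow(Rational(184, 5), 2)))) = Add(4, Mul(-1, Mul(-1, Rational(33856, 25)))) = Add(4, Mul(-1, Rational(-33856, 25))) = Add(4, Rational(33856, 25)) = Rational(33956, 25))
Mul(Add(-11296, 52), Pow(Add(-9507, Function('f')(-165)), -1)) = Mul(Add(-11296, 52), Pow(Add(-9507, Rational(33956, 25)), -1)) = Mul(-11244, Pow(Rational(-203719, 25), -1)) = Mul(-11244, Rational(-25, 203719)) = Rational(281100, 203719)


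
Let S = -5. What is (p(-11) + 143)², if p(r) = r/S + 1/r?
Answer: 63696361/3025 ≈ 21057.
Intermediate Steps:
p(r) = 1/r - r/5 (p(r) = r/(-5) + 1/r = r*(-⅕) + 1/r = -r/5 + 1/r = 1/r - r/5)
(p(-11) + 143)² = ((1/(-11) - ⅕*(-11)) + 143)² = ((-1/11 + 11/5) + 143)² = (116/55 + 143)² = (7981/55)² = 63696361/3025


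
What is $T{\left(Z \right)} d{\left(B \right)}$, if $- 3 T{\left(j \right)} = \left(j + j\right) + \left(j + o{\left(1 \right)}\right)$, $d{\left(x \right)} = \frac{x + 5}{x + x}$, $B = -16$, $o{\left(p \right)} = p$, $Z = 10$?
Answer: $- \frac{341}{96} \approx -3.5521$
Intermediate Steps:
$d{\left(x \right)} = \frac{5 + x}{2 x}$
$T{\left(j \right)} = - \frac{1}{3} - j$ ($T{\left(j \right)} = - \frac{\left(j + j\right) + \left(j + 1\right)}{3} = - \frac{2 j + \left(1 + j\right)}{3} = - \frac{1 + 3 j}{3} = - \frac{1}{3} - j$)
$T{\left(Z \right)} d{\left(B \right)} = \left(- \frac{1}{3} - 10\right) \frac{5 - 16}{2 \left(-16\right)} = \left(- \frac{1}{3} - 10\right) \frac{1}{2} \left(- \frac{1}{16}\right) \left(-11\right) = \left(- \frac{31}{3}\right) \frac{11}{32} = - \frac{341}{96}$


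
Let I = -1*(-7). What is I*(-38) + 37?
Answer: -229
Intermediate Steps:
I = 7
I*(-38) + 37 = 7*(-38) + 37 = -266 + 37 = -229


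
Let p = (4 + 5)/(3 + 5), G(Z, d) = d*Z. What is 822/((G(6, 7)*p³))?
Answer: 70144/5103 ≈ 13.746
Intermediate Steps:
G(Z, d) = Z*d
p = 9/8 ≈ 1.1250
822/((G(6, 7)*p³)) = 822/(((6*7)*(9/8)³)) = 822/((42*(729/512))) = 822/(15309/256) = 822*(256/15309) = 70144/5103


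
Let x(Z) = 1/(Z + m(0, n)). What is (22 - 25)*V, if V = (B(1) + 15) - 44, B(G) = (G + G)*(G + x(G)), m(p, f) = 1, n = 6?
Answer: 78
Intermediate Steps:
x(Z) = 1/(1 + Z) (x(Z) = 1/(Z + 1) = 1/(1 + Z))
B(G) = 2*G*(G + 1/(1 + G)) (B(G) = (G + G)*(G + 1/(1 + G)) = (2*G)*(G + 1/(1 + G)) = 2*G*(G + 1/(1 + G)))
V = -26 (V = (2*1*(1 + 1*(1 + 1))/(1 + 1) + 15) - 44 = (2*1*(1 + 1*2)/2 + 15) - 44 = (2*1*(1/2)*(1 + 2) + 15) - 44 = (2*1*(1/2)*3 + 15) - 44 = (3 + 15) - 44 = 18 - 44 = -26)
(22 - 25)*V = (22 - 25)*(-26) = -3*(-26) = 78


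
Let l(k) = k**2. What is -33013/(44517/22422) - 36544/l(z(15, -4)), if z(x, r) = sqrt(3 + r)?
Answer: 295537254/14839 ≈ 19916.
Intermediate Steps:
-33013/(44517/22422) - 36544/l(z(15, -4)) = -33013/(44517/22422) - 36544/(3 - 4) = -33013/(44517*(1/22422)) - 36544/((sqrt(-1))**2) = -33013/14839/7474 - 36544/(I**2) = -33013*7474/14839 - 36544/(-1) = -246739162/14839 - 36544*(-1) = -246739162/14839 + 36544 = 295537254/14839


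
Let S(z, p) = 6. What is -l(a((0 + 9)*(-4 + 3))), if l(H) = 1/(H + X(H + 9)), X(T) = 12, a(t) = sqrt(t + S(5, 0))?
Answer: I/(sqrt(3) - 12*I) ≈ -0.081633 + 0.011783*I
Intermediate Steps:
a(t) = sqrt(6 + t) (a(t) = sqrt(t + 6) = sqrt(6 + t))
l(H) = 1/(12 + H) (l(H) = 1/(H + 12) = 1/(12 + H))
-l(a((0 + 9)*(-4 + 3))) = -1/(12 + sqrt(6 + (0 + 9)*(-4 + 3))) = -1/(12 + sqrt(6 + 9*(-1))) = -1/(12 + sqrt(6 - 9)) = -1/(12 + sqrt(-3)) = -1/(12 + I*sqrt(3))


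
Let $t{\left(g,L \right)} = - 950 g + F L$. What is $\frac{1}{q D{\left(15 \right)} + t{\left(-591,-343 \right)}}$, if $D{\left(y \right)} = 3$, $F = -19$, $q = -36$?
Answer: $\frac{1}{567859} \approx 1.761 \cdot 10^{-6}$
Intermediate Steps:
$t{\left(g,L \right)} = - 950 g - 19 L$
$\frac{1}{q D{\left(15 \right)} + t{\left(-591,-343 \right)}} = \frac{1}{\left(-36\right) 3 - -567967} = \frac{1}{-108 + \left(561450 + 6517\right)} = \frac{1}{-108 + 567967} = \frac{1}{567859}$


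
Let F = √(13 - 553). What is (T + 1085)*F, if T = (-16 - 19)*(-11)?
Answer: 8820*I*√15 ≈ 34160.0*I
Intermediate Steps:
F = 6*I*√15 (F = √(-540) = 6*I*√15 ≈ 23.238*I)
T = 385 (T = -35*(-11) = 385)
(T + 1085)*F = (385 + 1085)*(6*I*√15) = 1470*(6*I*√15) = 8820*I*√15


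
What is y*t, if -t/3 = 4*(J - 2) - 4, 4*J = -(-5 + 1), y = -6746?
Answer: -161904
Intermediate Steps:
J = 1 (J = (-(-5 + 1))/4 = (-1*(-4))/4 = (¼)*4 = 1)
t = 24 (t = -3*(4*(1 - 2) - 4) = -3*(4*(-1) - 4) = -3*(-4 - 4) = -3*(-8) = 24)
y*t = -6746*24 = -161904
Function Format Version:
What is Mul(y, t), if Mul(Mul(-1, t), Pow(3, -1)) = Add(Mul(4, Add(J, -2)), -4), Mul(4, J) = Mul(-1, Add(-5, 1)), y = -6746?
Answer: -161904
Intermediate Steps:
J = 1 (J = Mul(Rational(1, 4), Mul(-1, Add(-5, 1))) = Mul(Rational(1, 4), Mul(-1, -4)) = Mul(Rational(1, 4), 4) = 1)
t = 24 (t = Mul(-3, Add(Mul(4, Add(1, -2)), -4)) = Mul(-3, Add(Mul(4, -1), -4)) = Mul(-3, Add(-4, -4)) = Mul(-3, -8) = 24)
Mul(y, t) = Mul(-6746, 24) = -161904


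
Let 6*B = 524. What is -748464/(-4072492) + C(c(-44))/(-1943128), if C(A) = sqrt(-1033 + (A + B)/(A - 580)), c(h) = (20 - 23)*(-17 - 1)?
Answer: 187116/1018123 - I*sqrt(643231461)/1533127992 ≈ 0.18379 - 1.6543e-5*I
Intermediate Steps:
B = 262/3 (B = (1/6)*524 = 262/3 ≈ 87.333)
c(h) = 54 (c(h) = -3*(-18) = 54)
C(A) = sqrt(-1033 + (262/3 + A)/(-580 + A)) (C(A) = sqrt(-1033 + (A + 262/3)/(A - 580)) = sqrt(-1033 + (262/3 + A)/(-580 + A)))
-748464/(-4072492) + C(c(-44))/(-1943128) = -748464/(-4072492) + (sqrt(6)*sqrt((898841 - 1548*54)/(-580 + 54))/3)/(-1943128) = -748464*(-1/4072492) + (sqrt(6)*sqrt((898841 - 83592)/(-526))/3)*(-1/1943128) = 187116/1018123 + (sqrt(6)*sqrt(-1/526*815249)/3)*(-1/1943128) = 187116/1018123 + (sqrt(6)*sqrt(-815249/526)/3)*(-1/1943128) = 187116/1018123 + (sqrt(6)*(I*sqrt(428820974)/526)/3)*(-1/1943128) = 187116/1018123 + (I*sqrt(643231461)/789)*(-1/1943128) = 187116/1018123 - I*sqrt(643231461)/1533127992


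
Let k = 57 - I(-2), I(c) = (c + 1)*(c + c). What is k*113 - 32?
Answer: 5957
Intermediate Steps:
I(c) = 2*c*(1 + c) (I(c) = (1 + c)*(2*c) = 2*c*(1 + c))
k = 53 (k = 57 - 2*(-2)*(1 - 2) = 57 - 2*(-2)*(-1) = 57 - 1*4 = 57 - 4 = 53)
k*113 - 32 = 53*113 - 32 = 5989 - 32 = 5957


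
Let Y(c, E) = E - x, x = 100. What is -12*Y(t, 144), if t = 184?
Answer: -528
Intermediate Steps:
Y(c, E) = -100 + E (Y(c, E) = E - 1*100 = E - 100 = -100 + E)
-12*Y(t, 144) = -12*(-100 + 144) = -12*44 = -528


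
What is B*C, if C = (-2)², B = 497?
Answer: 1988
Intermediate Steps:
C = 4
B*C = 497*4 = 1988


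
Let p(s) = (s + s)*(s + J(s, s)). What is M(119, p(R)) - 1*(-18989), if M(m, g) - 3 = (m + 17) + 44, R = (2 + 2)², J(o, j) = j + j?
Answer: 19172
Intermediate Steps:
J(o, j) = 2*j
R = 16 (R = 4² = 16)
p(s) = 6*s² (p(s) = (s + s)*(s + 2*s) = (2*s)*(3*s) = 6*s²)
M(m, g) = 64 + m (M(m, g) = 3 + ((m + 17) + 44) = 3 + ((17 + m) + 44) = 3 + (61 + m) = 64 + m)
M(119, p(R)) - 1*(-18989) = (64 + 119) - 1*(-18989) = 183 + 18989 = 19172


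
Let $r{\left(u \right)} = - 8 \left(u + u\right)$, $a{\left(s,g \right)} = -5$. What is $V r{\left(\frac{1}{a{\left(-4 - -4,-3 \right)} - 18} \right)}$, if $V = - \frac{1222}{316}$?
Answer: $- \frac{4888}{1817} \approx -2.6901$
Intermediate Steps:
$r{\left(u \right)} = - 16 u$ ($r{\left(u \right)} = - 8 \cdot 2 u = - 16 u$)
$V = - \frac{611}{158}$ ($V = \left(-1222\right) \frac{1}{316} = - \frac{611}{158} \approx -3.8671$)
$V r{\left(\frac{1}{a{\left(-4 - -4,-3 \right)} - 18} \right)} = - \frac{611 \left(- \frac{16}{-5 - 18}\right)}{158} = - \frac{611 \left(- \frac{16}{-23}\right)}{158} = - \frac{611 \left(\left(-16\right) \left(- \frac{1}{23}\right)\right)}{158} = \left(- \frac{611}{158}\right) \frac{16}{23} = - \frac{4888}{1817}$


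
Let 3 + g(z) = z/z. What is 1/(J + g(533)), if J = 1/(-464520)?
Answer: -464520/929041 ≈ -0.50000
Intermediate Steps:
g(z) = -2 (g(z) = -3 + z/z = -3 + 1 = -2)
J = -1/464520 ≈ -2.1528e-6
1/(J + g(533)) = 1/(-1/464520 - 2) = 1/(-929041/464520) = -464520/929041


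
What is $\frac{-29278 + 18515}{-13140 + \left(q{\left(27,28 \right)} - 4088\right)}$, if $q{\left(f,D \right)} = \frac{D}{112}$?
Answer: $\frac{43052}{68911} \approx 0.62475$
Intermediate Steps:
$q{\left(f,D \right)} = \frac{D}{112}$ ($q{\left(f,D \right)} = D \frac{1}{112} = \frac{D}{112}$)
$\frac{-29278 + 18515}{-13140 + \left(q{\left(27,28 \right)} - 4088\right)} = \frac{-29278 + 18515}{-13140 + \left(\frac{1}{112} \cdot 28 - 4088\right)} = - \frac{10763}{-13140 + \left(\frac{1}{4} - 4088\right)} = - \frac{10763}{-13140 - \frac{16351}{4}} = - \frac{10763}{- \frac{68911}{4}} = \left(-10763\right) \left(- \frac{4}{68911}\right) = \frac{43052}{68911}$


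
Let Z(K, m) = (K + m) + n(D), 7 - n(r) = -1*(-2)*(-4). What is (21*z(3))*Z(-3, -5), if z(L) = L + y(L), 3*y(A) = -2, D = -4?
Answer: 343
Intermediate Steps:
y(A) = -⅔ (y(A) = (⅓)*(-2) = -⅔)
n(r) = 15 (n(r) = 7 - (-1*(-2))*(-4) = 7 - 2*(-4) = 7 - 1*(-8) = 7 + 8 = 15)
Z(K, m) = 15 + K + m (Z(K, m) = (K + m) + 15 = 15 + K + m)
z(L) = -⅔ + L (z(L) = L - ⅔ = -⅔ + L)
(21*z(3))*Z(-3, -5) = (21*(-⅔ + 3))*(15 - 3 - 5) = (21*(7/3))*7 = 49*7 = 343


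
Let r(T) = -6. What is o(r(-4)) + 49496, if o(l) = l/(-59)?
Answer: 2920270/59 ≈ 49496.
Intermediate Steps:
o(l) = -l/59 (o(l) = l*(-1/59) = -l/59)
o(r(-4)) + 49496 = -1/59*(-6) + 49496 = 6/59 + 49496 = 2920270/59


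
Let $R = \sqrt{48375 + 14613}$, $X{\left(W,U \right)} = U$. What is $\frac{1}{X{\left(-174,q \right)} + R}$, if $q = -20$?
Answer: $\frac{5}{15647} + \frac{\sqrt{15747}}{31294} \approx 0.0043295$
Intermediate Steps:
$R = 2 \sqrt{15747}$ ($R = \sqrt{62988} = 2 \sqrt{15747} \approx 250.97$)
$\frac{1}{X{\left(-174,q \right)} + R} = \frac{1}{-20 + 2 \sqrt{15747}}$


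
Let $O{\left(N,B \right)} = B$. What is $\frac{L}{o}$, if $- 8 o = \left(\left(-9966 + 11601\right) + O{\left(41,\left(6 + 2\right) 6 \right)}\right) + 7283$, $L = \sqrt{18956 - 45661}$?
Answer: $- \frac{28 i \sqrt{545}}{4483} \approx - 0.14581 i$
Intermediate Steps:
$L = 7 i \sqrt{545}$ ($L = \sqrt{-26705} = 7 i \sqrt{545} \approx 163.42 i$)
$o = - \frac{4483}{4}$ ($o = - \frac{\left(\left(-9966 + 11601\right) + \left(6 + 2\right) 6\right) + 7283}{8} = - \frac{\left(1635 + 8 \cdot 6\right) + 7283}{8} = - \frac{\left(1635 + 48\right) + 7283}{8} = - \frac{1683 + 7283}{8} = \left(- \frac{1}{8}\right) 8966 = - \frac{4483}{4} \approx -1120.8$)
$\frac{L}{o} = \frac{7 i \sqrt{545}}{- \frac{4483}{4}} = 7 i \sqrt{545} \left(- \frac{4}{4483}\right) = - \frac{28 i \sqrt{545}}{4483}$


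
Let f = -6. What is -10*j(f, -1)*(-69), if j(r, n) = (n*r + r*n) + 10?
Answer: 15180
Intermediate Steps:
j(r, n) = 10 + 2*n*r (j(r, n) = (n*r + n*r) + 10 = 2*n*r + 10 = 10 + 2*n*r)
-10*j(f, -1)*(-69) = -10*(10 + 2*(-1)*(-6))*(-69) = -10*(10 + 12)*(-69) = -10*22*(-69) = -220*(-69) = 15180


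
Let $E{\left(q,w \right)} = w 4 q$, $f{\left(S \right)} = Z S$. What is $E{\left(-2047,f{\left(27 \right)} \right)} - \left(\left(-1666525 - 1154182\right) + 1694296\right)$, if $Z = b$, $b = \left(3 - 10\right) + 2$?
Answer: $2231791$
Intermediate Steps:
$b = -5$ ($b = -7 + 2 = -5$)
$Z = -5$
$f{\left(S \right)} = - 5 S$
$E{\left(q,w \right)} = 4 q w$ ($E{\left(q,w \right)} = 4 w q = 4 q w$)
$E{\left(-2047,f{\left(27 \right)} \right)} - \left(\left(-1666525 - 1154182\right) + 1694296\right) = 4 \left(-2047\right) \left(\left(-5\right) 27\right) - \left(\left(-1666525 - 1154182\right) + 1694296\right) = 4 \left(-2047\right) \left(-135\right) - \left(-2820707 + 1694296\right) = 1105380 - -1126411 = 1105380 + 1126411 = 2231791$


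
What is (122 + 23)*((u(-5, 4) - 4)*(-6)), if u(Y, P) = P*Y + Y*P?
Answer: 38280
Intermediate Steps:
u(Y, P) = 2*P*Y (u(Y, P) = P*Y + P*Y = 2*P*Y)
(122 + 23)*((u(-5, 4) - 4)*(-6)) = (122 + 23)*((2*4*(-5) - 4)*(-6)) = 145*((-40 - 4)*(-6)) = 145*(-44*(-6)) = 145*264 = 38280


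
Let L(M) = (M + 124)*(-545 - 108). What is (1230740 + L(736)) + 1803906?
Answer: 2473066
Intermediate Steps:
L(M) = -80972 - 653*M (L(M) = (124 + M)*(-653) = -80972 - 653*M)
(1230740 + L(736)) + 1803906 = (1230740 + (-80972 - 653*736)) + 1803906 = (1230740 + (-80972 - 480608)) + 1803906 = (1230740 - 561580) + 1803906 = 669160 + 1803906 = 2473066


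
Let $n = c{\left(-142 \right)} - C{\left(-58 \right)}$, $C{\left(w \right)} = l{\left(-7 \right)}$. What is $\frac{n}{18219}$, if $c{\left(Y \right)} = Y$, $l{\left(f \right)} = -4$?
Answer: $- \frac{46}{6073} \approx -0.0075745$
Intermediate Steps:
$C{\left(w \right)} = -4$
$n = -138$ ($n = -142 - -4 = -142 + 4 = -138$)
$\frac{n}{18219} = - \frac{138}{18219} = \left(-138\right) \frac{1}{18219} = - \frac{46}{6073}$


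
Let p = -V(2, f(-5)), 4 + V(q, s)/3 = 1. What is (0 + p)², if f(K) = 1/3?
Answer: 81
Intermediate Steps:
f(K) = ⅓
V(q, s) = -9 (V(q, s) = -12 + 3*1 = -12 + 3 = -9)
p = 9 (p = -1*(-9) = 9)
(0 + p)² = (0 + 9)² = 9² = 81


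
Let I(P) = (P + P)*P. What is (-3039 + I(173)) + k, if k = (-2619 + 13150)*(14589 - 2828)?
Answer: 123911910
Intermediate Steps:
I(P) = 2*P² (I(P) = (2*P)*P = 2*P²)
k = 123855091 (k = 10531*11761 = 123855091)
(-3039 + I(173)) + k = (-3039 + 2*173²) + 123855091 = (-3039 + 2*29929) + 123855091 = (-3039 + 59858) + 123855091 = 56819 + 123855091 = 123911910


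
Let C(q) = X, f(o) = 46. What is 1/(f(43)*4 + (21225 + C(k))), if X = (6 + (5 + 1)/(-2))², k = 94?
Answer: 1/21418 ≈ 4.6690e-5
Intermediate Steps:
X = 9 (X = (6 + 6*(-½))² = (6 - 3)² = 3² = 9)
C(q) = 9
1/(f(43)*4 + (21225 + C(k))) = 1/(46*4 + (21225 + 9)) = 1/(184 + 21234) = 1/21418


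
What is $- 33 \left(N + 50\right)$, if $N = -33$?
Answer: $-561$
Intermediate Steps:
$- 33 \left(N + 50\right) = - 33 \left(-33 + 50\right) = \left(-33\right) 17 = -561$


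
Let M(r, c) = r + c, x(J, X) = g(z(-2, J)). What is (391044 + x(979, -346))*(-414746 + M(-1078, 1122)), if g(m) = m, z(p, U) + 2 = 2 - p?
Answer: -162167558292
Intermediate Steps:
z(p, U) = -p (z(p, U) = -2 + (2 - p) = -p)
x(J, X) = 2 (x(J, X) = -1*(-2) = 2)
M(r, c) = c + r
(391044 + x(979, -346))*(-414746 + M(-1078, 1122)) = (391044 + 2)*(-414746 + (1122 - 1078)) = 391046*(-414746 + 44) = 391046*(-414702) = -162167558292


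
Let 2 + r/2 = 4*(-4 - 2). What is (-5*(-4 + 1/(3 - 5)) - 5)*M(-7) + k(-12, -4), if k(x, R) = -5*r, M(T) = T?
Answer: 275/2 ≈ 137.50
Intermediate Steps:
r = -52 (r = -4 + 2*(4*(-4 - 2)) = -4 + 2*(4*(-6)) = -4 + 2*(-24) = -4 - 48 = -52)
k(x, R) = 260 (k(x, R) = -5*(-52) = 260)
(-5*(-4 + 1/(3 - 5)) - 5)*M(-7) + k(-12, -4) = (-5*(-4 + 1/(3 - 5)) - 5)*(-7) + 260 = (-5*(-4 + 1/(-2)) - 5)*(-7) + 260 = (-5*(-4 - ½) - 5)*(-7) + 260 = (-5*(-9/2) - 5)*(-7) + 260 = (45/2 - 5)*(-7) + 260 = (35/2)*(-7) + 260 = -245/2 + 260 = 275/2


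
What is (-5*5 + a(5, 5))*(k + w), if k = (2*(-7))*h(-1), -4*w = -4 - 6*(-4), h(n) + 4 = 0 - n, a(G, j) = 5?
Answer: -740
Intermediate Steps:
h(n) = -4 - n (h(n) = -4 + (0 - n) = -4 - n)
w = -5 (w = -(-4 - 6*(-4))/4 = -(-4 + 24)/4 = -¼*20 = -5)
k = 42 (k = (2*(-7))*(-4 - 1*(-1)) = -14*(-4 + 1) = -14*(-3) = 42)
(-5*5 + a(5, 5))*(k + w) = (-5*5 + 5)*(42 - 5) = (-25 + 5)*37 = -20*37 = -740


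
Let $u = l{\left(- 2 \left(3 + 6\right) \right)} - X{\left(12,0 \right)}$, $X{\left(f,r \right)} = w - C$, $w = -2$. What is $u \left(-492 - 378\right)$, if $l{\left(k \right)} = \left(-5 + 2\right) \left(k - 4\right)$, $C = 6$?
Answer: $-64380$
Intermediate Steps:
$X{\left(f,r \right)} = -8$ ($X{\left(f,r \right)} = -2 - 6 = -8$)
$l{\left(k \right)} = 12 - 3 k$ ($l{\left(k \right)} = - 3 \left(-4 + k\right) = 12 - 3 k$)
$u = 74$ ($u = \left(12 - 3 \left(- 2 \left(3 + 6\right)\right)\right) - -8 = \left(12 - 3 \left(\left(-2\right) 9\right)\right) + 8 = \left(12 - -54\right) + 8 = \left(12 + 54\right) + 8 = 66 + 8 = 74$)
$u \left(-492 - 378\right) = 74 \left(-492 - 378\right) = 74 \left(-870\right) = -64380$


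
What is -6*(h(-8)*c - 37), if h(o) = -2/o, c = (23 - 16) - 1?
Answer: 213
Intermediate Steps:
c = 6 (c = 7 - 1 = 6)
-6*(h(-8)*c - 37) = -6*(-2/(-8)*6 - 37) = -6*(-2*(-1/8)*6 - 37) = -6*((1/4)*6 - 37) = -6*(3/2 - 37) = -6*(-71/2) = 213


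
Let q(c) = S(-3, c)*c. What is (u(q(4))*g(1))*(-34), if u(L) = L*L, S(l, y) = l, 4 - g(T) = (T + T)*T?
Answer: -9792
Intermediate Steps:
g(T) = 4 - 2*T**2 (g(T) = 4 - (T + T)*T = 4 - 2*T*T = 4 - 2*T**2)
q(c) = -3*c
u(L) = L**2
(u(q(4))*g(1))*(-34) = ((-3*4)**2*(4 - 2*1**2))*(-34) = ((-12)**2*(4 - 2*1))*(-34) = (144*(4 - 2))*(-34) = (144*2)*(-34) = 288*(-34) = -9792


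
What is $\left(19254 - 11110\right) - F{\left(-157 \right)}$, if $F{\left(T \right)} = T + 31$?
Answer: $8270$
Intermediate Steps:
$F{\left(T \right)} = 31 + T$
$\left(19254 - 11110\right) - F{\left(-157 \right)} = \left(19254 - 11110\right) - \left(31 - 157\right) = \left(19254 - 11110\right) - -126 = 8144 + 126 = 8270$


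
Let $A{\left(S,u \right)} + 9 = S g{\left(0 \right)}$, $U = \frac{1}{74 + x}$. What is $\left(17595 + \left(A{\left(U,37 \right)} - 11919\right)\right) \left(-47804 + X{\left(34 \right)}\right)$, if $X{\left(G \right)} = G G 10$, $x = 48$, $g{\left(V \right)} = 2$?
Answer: $- \frac{12529115872}{61} \approx -2.054 \cdot 10^{8}$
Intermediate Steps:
$U = \frac{1}{122}$ ($U = \frac{1}{74 + 48} = \frac{1}{122} \approx 0.0081967$)
$X{\left(G \right)} = 10 G^{2}$ ($X{\left(G \right)} = G 10 G = 10 G^{2}$)
$A{\left(S,u \right)} = -9 + 2 S$ ($A{\left(S,u \right)} = -9 + S 2 = -9 + 2 S$)
$\left(17595 + \left(A{\left(U,37 \right)} - 11919\right)\right) \left(-47804 + X{\left(34 \right)}\right) = \left(17595 + \left(\left(-9 + 2 \cdot \frac{1}{122}\right) - 11919\right)\right) \left(-47804 + 10 \cdot 34^{2}\right) = \left(17595 + \left(\left(-9 + \frac{1}{61}\right) - 11919\right)\right) \left(-47804 + 10 \cdot 1156\right) = \left(17595 - \frac{727607}{61}\right) \left(-47804 + 11560\right) = \left(17595 - \frac{727607}{61}\right) \left(-36244\right) = \frac{345688}{61} \left(-36244\right) = - \frac{12529115872}{61}$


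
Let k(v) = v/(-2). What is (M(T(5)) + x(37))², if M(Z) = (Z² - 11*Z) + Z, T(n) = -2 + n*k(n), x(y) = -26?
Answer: 1734489/16 ≈ 1.0841e+5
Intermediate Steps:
k(v) = -v/2 (k(v) = v*(-½) = -v/2)
T(n) = -2 - n²/2 (T(n) = -2 + n*(-n/2) = -2 - n²/2)
M(Z) = Z² - 10*Z
(M(T(5)) + x(37))² = ((-2 - ½*5²)*(-10 + (-2 - ½*5²)) - 26)² = ((-2 - ½*25)*(-10 + (-2 - ½*25)) - 26)² = ((-2 - 25/2)*(-10 + (-2 - 25/2)) - 26)² = (-29*(-10 - 29/2)/2 - 26)² = (-29/2*(-49/2) - 26)² = (1421/4 - 26)² = (1317/4)² = 1734489/16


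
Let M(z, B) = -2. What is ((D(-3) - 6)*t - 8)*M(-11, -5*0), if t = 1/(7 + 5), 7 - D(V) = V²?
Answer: 52/3 ≈ 17.333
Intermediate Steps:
D(V) = 7 - V²
t = 1/12 ≈ 0.083333
((D(-3) - 6)*t - 8)*M(-11, -5*0) = (((7 - 1*(-3)²) - 6)*(1/12) - 8)*(-2) = (((7 - 1*9) - 6)*(1/12) - 8)*(-2) = (((7 - 9) - 6)*(1/12) - 8)*(-2) = ((-2 - 6)*(1/12) - 8)*(-2) = (-8*1/12 - 8)*(-2) = (-⅔ - 8)*(-2) = -26/3*(-2) = 52/3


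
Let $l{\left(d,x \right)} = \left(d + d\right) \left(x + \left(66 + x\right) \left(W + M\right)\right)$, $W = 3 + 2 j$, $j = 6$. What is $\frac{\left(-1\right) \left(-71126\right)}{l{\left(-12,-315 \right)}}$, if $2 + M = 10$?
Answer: $\frac{671}{1368} \approx 0.4905$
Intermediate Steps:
$M = 8$ ($M = -2 + 10 = 8$)
$W = 15$ ($W = 3 + 2 \cdot 6 = 3 + 12 = 15$)
$l{\left(d,x \right)} = 2 d \left(1518 + 24 x\right)$ ($l{\left(d,x \right)} = \left(d + d\right) \left(x + \left(66 + x\right) \left(15 + 8\right)\right) = 2 d \left(x + \left(66 + x\right) 23\right) = 2 d \left(x + \left(1518 + 23 x\right)\right) = 2 d \left(1518 + 24 x\right)$)
$\frac{\left(-1\right) \left(-71126\right)}{l{\left(-12,-315 \right)}} = \frac{\left(-1\right) \left(-71126\right)}{12 \left(-12\right) \left(253 + 4 \left(-315\right)\right)} = \frac{71126}{12 \left(-12\right) \left(253 - 1260\right)} = \frac{71126}{12 \left(-12\right) \left(-1007\right)} = \frac{71126}{145008} = 71126 \cdot \frac{1}{145008} = \frac{671}{1368}$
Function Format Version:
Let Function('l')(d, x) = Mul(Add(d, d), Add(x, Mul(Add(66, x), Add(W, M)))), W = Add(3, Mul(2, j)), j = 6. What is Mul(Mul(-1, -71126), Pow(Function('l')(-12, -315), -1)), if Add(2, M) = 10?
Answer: Rational(671, 1368) ≈ 0.49050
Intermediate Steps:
M = 8 (M = Add(-2, 10) = 8)
W = 15 (W = Add(3, Mul(2, 6)) = Add(3, 12) = 15)
Function('l')(d, x) = Mul(2, d, Add(1518, Mul(24, x))) (Function('l')(d, x) = Mul(Add(d, d), Add(x, Mul(Add(66, x), Add(15, 8)))) = Mul(Mul(2, d), Add(x, Mul(Add(66, x), 23))) = Mul(Mul(2, d), Add(x, Add(1518, Mul(23, x)))) = Mul(Mul(2, d), Add(1518, Mul(24, x))) = Mul(2, d, Add(1518, Mul(24, x))))
Mul(Mul(-1, -71126), Pow(Function('l')(-12, -315), -1)) = Mul(Mul(-1, -71126), Pow(Mul(12, -12, Add(253, Mul(4, -315))), -1)) = Mul(71126, Pow(Mul(12, -12, Add(253, -1260)), -1)) = Mul(71126, Pow(Mul(12, -12, -1007), -1)) = Mul(71126, Pow(145008, -1)) = Mul(71126, Rational(1, 145008)) = Rational(671, 1368)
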